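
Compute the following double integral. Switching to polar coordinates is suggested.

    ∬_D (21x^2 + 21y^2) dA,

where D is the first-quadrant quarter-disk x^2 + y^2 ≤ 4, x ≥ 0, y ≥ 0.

The region D is 0 ≤ r ≤ 2, 0 ≤ θ ≤ π/2 in polar coordinates, where x = r cos(θ), y = r sin(θ), and dA = r dr dθ.

Under the substitution, the integrand becomes 21r^2, so

    ∬_D (21x^2 + 21y^2) dA = ∫_{0}^{π/2} ∫_{0}^{2} (21r^2) · r dr dθ.

Inner integral (in r): ∫_{0}^{2} (21r^2) · r dr = 84.

Outer integral (in θ): ∫_{0}^{π/2} (84) dθ = 42π.

Therefore ∬_D (21x^2 + 21y^2) dA = 42π.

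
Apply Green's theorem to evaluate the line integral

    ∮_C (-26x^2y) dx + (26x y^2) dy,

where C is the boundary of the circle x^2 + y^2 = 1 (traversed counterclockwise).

Green's theorem converts the closed line integral into a double integral over the enclosed region D:

    ∮_C P dx + Q dy = ∬_D (∂Q/∂x - ∂P/∂y) dA.

Here P = -26x^2y, Q = 26x y^2, so

    ∂Q/∂x = 26y^2,    ∂P/∂y = -26x^2,
    ∂Q/∂x - ∂P/∂y = 26x^2 + 26y^2.

D is the region x^2 + y^2 ≤ 1. Evaluating the double integral:

In polar coordinates (x = r cos θ, y = r sin θ, dA = r dr dθ) the integrand becomes 26r^2, so

    ∬_D (26x^2 + 26y^2) dA = ∫_0^{2π} ∫_0^{1} (26r^2) · r dr dθ.

Inner (r from 0 to 1): 13/2.
Outer (θ from 0 to 2π): 13π.

Therefore ∮_C P dx + Q dy = 13π.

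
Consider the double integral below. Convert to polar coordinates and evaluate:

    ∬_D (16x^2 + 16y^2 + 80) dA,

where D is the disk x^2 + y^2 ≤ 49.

The region D is 0 ≤ r ≤ 7, 0 ≤ θ ≤ 2π in polar coordinates, where x = r cos(θ), y = r sin(θ), and dA = r dr dθ.

Under the substitution, the integrand becomes 16r^2 + 80, so

    ∬_D (16x^2 + 16y^2 + 80) dA = ∫_{0}^{2π} ∫_{0}^{7} (16r^2 + 80) · r dr dθ.

Inner integral (in r): ∫_{0}^{7} (16r^2 + 80) · r dr = 11564.

Outer integral (in θ): ∫_{0}^{2π} (11564) dθ = 23128π.

Therefore ∬_D (16x^2 + 16y^2 + 80) dA = 23128π.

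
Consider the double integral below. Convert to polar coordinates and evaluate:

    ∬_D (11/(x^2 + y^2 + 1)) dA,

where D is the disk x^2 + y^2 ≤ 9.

The region D is 0 ≤ r ≤ 3, 0 ≤ θ ≤ 2π in polar coordinates, where x = r cos(θ), y = r sin(θ), and dA = r dr dθ.

Under the substitution, the integrand becomes 11/(r^2 + 1), so

    ∬_D (11/(x^2 + y^2 + 1)) dA = ∫_{0}^{2π} ∫_{0}^{3} (11/(r^2 + 1)) · r dr dθ.

Inner integral (in r): ∫_{0}^{3} (11/(r^2 + 1)) · r dr = 11log(10)/2.

Outer integral (in θ): ∫_{0}^{2π} (11log(10)/2) dθ = 11π log(10).

Therefore ∬_D (11/(x^2 + y^2 + 1)) dA = 11π log(10).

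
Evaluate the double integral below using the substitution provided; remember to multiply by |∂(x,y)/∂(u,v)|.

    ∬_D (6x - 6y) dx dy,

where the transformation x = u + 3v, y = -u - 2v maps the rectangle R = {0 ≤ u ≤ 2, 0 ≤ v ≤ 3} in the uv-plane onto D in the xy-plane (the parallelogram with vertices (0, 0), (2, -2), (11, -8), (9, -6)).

Compute the Jacobian determinant of (x, y) with respect to (u, v):

    ∂(x,y)/∂(u,v) = | 1  3 | = (1)(-2) - (3)(-1) = 1.
                   | -1  -2 |

Its absolute value is |J| = 1 (the area scaling factor).

Substituting x = u + 3v, y = -u - 2v into the integrand,

    6x - 6y → 12u + 30v,

so the integral becomes

    ∬_R (12u + 30v) · |J| du dv = ∫_0^2 ∫_0^3 (12u + 30v) dv du.

Inner (v): 36u + 135.
Outer (u): 342.

Therefore ∬_D (6x - 6y) dx dy = 342.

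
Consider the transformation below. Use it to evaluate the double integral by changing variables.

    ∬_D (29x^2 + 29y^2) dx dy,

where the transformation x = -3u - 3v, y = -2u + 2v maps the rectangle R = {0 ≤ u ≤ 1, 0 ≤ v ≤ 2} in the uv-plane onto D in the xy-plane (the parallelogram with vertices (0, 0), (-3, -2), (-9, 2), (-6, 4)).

Compute the Jacobian determinant of (x, y) with respect to (u, v):

    ∂(x,y)/∂(u,v) = | -3  -3 | = (-3)(2) - (-3)(-2) = -12.
                   | -2  2 |

Its absolute value is |J| = 12 (the area scaling factor).

Substituting x = -3u - 3v, y = -2u + 2v into the integrand,

    29x^2 + 29y^2 → 377u^2 + 290u v + 377v^2,

so the integral becomes

    ∬_R (377u^2 + 290u v + 377v^2) · |J| du dv = ∫_0^1 ∫_0^2 (4524u^2 + 3480u v + 4524v^2) dv du.

Inner (v): 9048u^2 + 6960u + 12064.
Outer (u): 18560.

Therefore ∬_D (29x^2 + 29y^2) dx dy = 18560.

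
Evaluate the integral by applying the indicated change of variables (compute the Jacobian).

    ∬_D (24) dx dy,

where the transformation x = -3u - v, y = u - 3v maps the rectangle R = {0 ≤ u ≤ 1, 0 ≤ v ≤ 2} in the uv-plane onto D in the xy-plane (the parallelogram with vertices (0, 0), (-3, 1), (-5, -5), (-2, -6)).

Compute the Jacobian determinant of (x, y) with respect to (u, v):

    ∂(x,y)/∂(u,v) = | -3  -1 | = (-3)(-3) - (-1)(1) = 10.
                   | 1  -3 |

Its absolute value is |J| = 10 (the area scaling factor).

Substituting x = -3u - v, y = u - 3v into the integrand,

    24 → 24,

so the integral becomes

    ∬_R (24) · |J| du dv = ∫_0^1 ∫_0^2 (240) dv du.

Inner (v): 480.
Outer (u): 480.

Therefore ∬_D (24) dx dy = 480.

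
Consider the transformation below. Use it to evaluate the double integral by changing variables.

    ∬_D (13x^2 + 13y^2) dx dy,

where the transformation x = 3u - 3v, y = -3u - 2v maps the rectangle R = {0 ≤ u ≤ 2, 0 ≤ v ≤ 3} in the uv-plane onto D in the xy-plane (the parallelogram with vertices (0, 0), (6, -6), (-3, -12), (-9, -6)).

Compute the Jacobian determinant of (x, y) with respect to (u, v):

    ∂(x,y)/∂(u,v) = | 3  -3 | = (3)(-2) - (-3)(-3) = -15.
                   | -3  -2 |

Its absolute value is |J| = 15 (the area scaling factor).

Substituting x = 3u - 3v, y = -3u - 2v into the integrand,

    13x^2 + 13y^2 → 234u^2 - 78u v + 169v^2,

so the integral becomes

    ∬_R (234u^2 - 78u v + 169v^2) · |J| du dv = ∫_0^2 ∫_0^3 (3510u^2 - 1170u v + 2535v^2) dv du.

Inner (v): 10530u^2 - 5265u + 22815.
Outer (u): 63180.

Therefore ∬_D (13x^2 + 13y^2) dx dy = 63180.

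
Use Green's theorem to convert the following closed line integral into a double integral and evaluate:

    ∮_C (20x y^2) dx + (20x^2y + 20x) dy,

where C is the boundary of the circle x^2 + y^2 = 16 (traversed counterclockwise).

Green's theorem converts the closed line integral into a double integral over the enclosed region D:

    ∮_C P dx + Q dy = ∬_D (∂Q/∂x - ∂P/∂y) dA.

Here P = 20x y^2, Q = 20x^2y + 20x, so

    ∂Q/∂x = 40x y + 20,    ∂P/∂y = 40x y,
    ∂Q/∂x - ∂P/∂y = 20.

D is the region x^2 + y^2 ≤ 16. Evaluating the double integral:

In polar coordinates (x = r cos θ, y = r sin θ, dA = r dr dθ) the integrand becomes 20, so

    ∬_D (20) dA = ∫_0^{2π} ∫_0^{4} (20) · r dr dθ.

Inner (r from 0 to 4): 160.
Outer (θ from 0 to 2π): 320π.

Therefore ∮_C P dx + Q dy = 320π.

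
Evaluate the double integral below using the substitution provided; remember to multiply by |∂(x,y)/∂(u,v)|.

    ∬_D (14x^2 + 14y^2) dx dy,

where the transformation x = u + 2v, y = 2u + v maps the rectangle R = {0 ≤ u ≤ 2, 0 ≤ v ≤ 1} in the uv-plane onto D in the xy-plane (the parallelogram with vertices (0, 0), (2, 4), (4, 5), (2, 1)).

Compute the Jacobian determinant of (x, y) with respect to (u, v):

    ∂(x,y)/∂(u,v) = | 1  2 | = (1)(1) - (2)(2) = -3.
                   | 2  1 |

Its absolute value is |J| = 3 (the area scaling factor).

Substituting x = u + 2v, y = 2u + v into the integrand,

    14x^2 + 14y^2 → 70u^2 + 112u v + 70v^2,

so the integral becomes

    ∬_R (70u^2 + 112u v + 70v^2) · |J| du dv = ∫_0^2 ∫_0^1 (210u^2 + 336u v + 210v^2) dv du.

Inner (v): 210u^2 + 168u + 70.
Outer (u): 1036.

Therefore ∬_D (14x^2 + 14y^2) dx dy = 1036.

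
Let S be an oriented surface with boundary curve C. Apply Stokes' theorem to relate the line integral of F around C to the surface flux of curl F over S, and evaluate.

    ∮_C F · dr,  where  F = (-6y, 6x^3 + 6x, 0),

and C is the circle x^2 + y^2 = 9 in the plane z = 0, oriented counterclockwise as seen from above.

Let S be the flat disk x^2 + y^2 ≤ 9 in the plane z = 0, with upward unit normal n̂ = ẑ. By Stokes' theorem,

    ∮_C F · dr = ∬_S (∇ × F) · n̂ dS = ∬_D (curl F)_z dA,

where D is the disk x^2 + y^2 ≤ 9.

Compute the curl of F = (-6y, 6x^3 + 6x, 0):
    (∇ × F)_x = ∂F_z/∂y - ∂F_y/∂z = 0,
    (∇ × F)_y = ∂F_x/∂z - ∂F_z/∂x = 0,
    (∇ × F)_z = ∂F_y/∂x - ∂F_x/∂y = 18x^2 + 12.

On z = 0, (curl F)_z = 18x^2 + 12.

Convert to polar (x = r cos θ, y = r sin θ, dA = r dr dθ); the integrand becomes 18r^2cos(θ)^2 + 12, so

    ∬_D (curl F)_z dA = ∫_0^{2π} ∫_0^{3} (18r^2cos(θ)^2 + 12) · r dr dθ.

Inner (r from 0 to 3): 729cos(θ)^2/2 + 54.
Outer (θ from 0 to 2π): 945π/2.

Therefore ∮_C F · dr = 945π/2.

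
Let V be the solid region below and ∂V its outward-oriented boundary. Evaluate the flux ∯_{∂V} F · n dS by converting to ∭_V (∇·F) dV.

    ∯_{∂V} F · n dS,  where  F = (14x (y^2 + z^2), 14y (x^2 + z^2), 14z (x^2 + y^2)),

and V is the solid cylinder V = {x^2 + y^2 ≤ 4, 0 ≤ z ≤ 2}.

By the divergence theorem,

    ∯_{∂V} F · n dS = ∭_V (∇ · F) dV.

Compute the divergence:
    ∇ · F = ∂F_x/∂x + ∂F_y/∂y + ∂F_z/∂z = 14y^2 + 14z^2 + 14x^2 + 14z^2 + 14x^2 + 14y^2 = 28x^2 + 28y^2 + 28z^2.

In cylindrical coordinates, x = r cos(θ), y = r sin(θ), z = z, dV = r dr dθ dz, with 0 ≤ r ≤ 2, 0 ≤ θ ≤ 2π, 0 ≤ z ≤ 2.

The integrand, after substitution and multiplying by the volume element, becomes (28r^2 + 28z^2) · r, so

    ∭_V (∇·F) dV = ∫_0^{2π} ∫_0^{2} ∫_0^{2} (28r^2 + 28z^2) · r dz dr dθ.

Inner (z from 0 to 2): 56r (r^2 + 4/3).
Middle (r from 0 to 2): 1120/3.
Outer (θ from 0 to 2π): 2240π/3.

Therefore ∯_{∂V} F · n dS = 2240π/3.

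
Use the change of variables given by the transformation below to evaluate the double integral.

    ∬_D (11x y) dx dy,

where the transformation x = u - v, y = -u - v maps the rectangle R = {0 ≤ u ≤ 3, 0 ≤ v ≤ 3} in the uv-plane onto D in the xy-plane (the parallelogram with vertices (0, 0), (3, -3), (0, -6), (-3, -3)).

Compute the Jacobian determinant of (x, y) with respect to (u, v):

    ∂(x,y)/∂(u,v) = | 1  -1 | = (1)(-1) - (-1)(-1) = -2.
                   | -1  -1 |

Its absolute value is |J| = 2 (the area scaling factor).

Substituting x = u - v, y = -u - v into the integrand,

    11x y → -11u^2 + 11v^2,

so the integral becomes

    ∬_R (-11u^2 + 11v^2) · |J| du dv = ∫_0^3 ∫_0^3 (-22u^2 + 22v^2) dv du.

Inner (v): 198 - 66u^2.
Outer (u): 0.

Therefore ∬_D (11x y) dx dy = 0.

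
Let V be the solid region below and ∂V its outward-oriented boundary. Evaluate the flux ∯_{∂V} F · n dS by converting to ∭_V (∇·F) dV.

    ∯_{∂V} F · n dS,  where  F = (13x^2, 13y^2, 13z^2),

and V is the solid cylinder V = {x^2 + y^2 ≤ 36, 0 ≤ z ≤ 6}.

By the divergence theorem,

    ∯_{∂V} F · n dS = ∭_V (∇ · F) dV.

Compute the divergence:
    ∇ · F = ∂F_x/∂x + ∂F_y/∂y + ∂F_z/∂z = 26x + 26y + 26z.

In cylindrical coordinates, x = r cos(θ), y = r sin(θ), z = z, dV = r dr dθ dz, with 0 ≤ r ≤ 6, 0 ≤ θ ≤ 2π, 0 ≤ z ≤ 6.

The integrand, after substitution and multiplying by the volume element, becomes (26sqrt(2)r sin(θ + π/4) + 26z) · r, so

    ∭_V (∇·F) dV = ∫_0^{2π} ∫_0^{6} ∫_0^{6} (26sqrt(2)r sin(θ + π/4) + 26z) · r dz dr dθ.

Inner (z from 0 to 6): 156r (sqrt(2)r sin(θ + π/4) + 3).
Middle (r from 0 to 6): 11232sqrt(2)sin(θ + π/4) + 8424.
Outer (θ from 0 to 2π): 16848π.

Therefore ∯_{∂V} F · n dS = 16848π.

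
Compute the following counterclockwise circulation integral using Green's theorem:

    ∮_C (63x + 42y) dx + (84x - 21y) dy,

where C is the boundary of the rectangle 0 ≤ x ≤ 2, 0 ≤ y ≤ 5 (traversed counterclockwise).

Green's theorem converts the closed line integral into a double integral over the enclosed region D:

    ∮_C P dx + Q dy = ∬_D (∂Q/∂x - ∂P/∂y) dA.

Here P = 63x + 42y, Q = 84x - 21y, so

    ∂Q/∂x = 84,    ∂P/∂y = 42,
    ∂Q/∂x - ∂P/∂y = 42.

D is the region 0 ≤ x ≤ 2, 0 ≤ y ≤ 5. Evaluating the double integral:

    ∬_D (42) dA = ∫_0^{2} ∫_0^{5} (42) dy dx.

Inner (y from 0 to 5): 210.
Outer (x from 0 to 2): 420.

Therefore ∮_C P dx + Q dy = 420.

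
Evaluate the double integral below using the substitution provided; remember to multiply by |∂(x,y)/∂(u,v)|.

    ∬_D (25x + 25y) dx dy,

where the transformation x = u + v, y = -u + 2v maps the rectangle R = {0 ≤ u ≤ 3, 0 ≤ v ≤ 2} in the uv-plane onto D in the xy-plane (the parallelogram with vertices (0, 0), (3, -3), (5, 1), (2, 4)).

Compute the Jacobian determinant of (x, y) with respect to (u, v):

    ∂(x,y)/∂(u,v) = | 1  1 | = (1)(2) - (1)(-1) = 3.
                   | -1  2 |

Its absolute value is |J| = 3 (the area scaling factor).

Substituting x = u + v, y = -u + 2v into the integrand,

    25x + 25y → 75v,

so the integral becomes

    ∬_R (75v) · |J| du dv = ∫_0^3 ∫_0^2 (225v) dv du.

Inner (v): 450.
Outer (u): 1350.

Therefore ∬_D (25x + 25y) dx dy = 1350.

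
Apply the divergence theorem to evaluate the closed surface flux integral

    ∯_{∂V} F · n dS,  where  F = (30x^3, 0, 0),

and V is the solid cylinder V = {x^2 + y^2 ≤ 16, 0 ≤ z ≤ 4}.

By the divergence theorem,

    ∯_{∂V} F · n dS = ∭_V (∇ · F) dV.

Compute the divergence:
    ∇ · F = ∂F_x/∂x + ∂F_y/∂y + ∂F_z/∂z = 90x^2 + 0 + 0 = 90x^2.

In cylindrical coordinates, x = r cos(θ), y = r sin(θ), z = z, dV = r dr dθ dz, with 0 ≤ r ≤ 4, 0 ≤ θ ≤ 2π, 0 ≤ z ≤ 4.

The integrand, after substitution and multiplying by the volume element, becomes (90r^2cos(θ)^2) · r, so

    ∭_V (∇·F) dV = ∫_0^{2π} ∫_0^{4} ∫_0^{4} (90r^2cos(θ)^2) · r dz dr dθ.

Inner (z from 0 to 4): 360r^3cos(θ)^2.
Middle (r from 0 to 4): 23040cos(θ)^2.
Outer (θ from 0 to 2π): 23040π.

Therefore ∯_{∂V} F · n dS = 23040π.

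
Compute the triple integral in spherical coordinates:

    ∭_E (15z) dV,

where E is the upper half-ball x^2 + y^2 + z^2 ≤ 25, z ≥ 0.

In spherical coordinates, x = ρ sin(φ) cos(θ), y = ρ sin(φ) sin(θ), z = ρ cos(φ), and dV = ρ^2 sin(φ) dρ dφ dθ.

The integrand becomes 15ρ cos(φ), so

    ∭_E (15z) dV = ∫_{0}^{2π} ∫_{0}^{π/2} ∫_{0}^{5} (15ρ cos(φ)) · ρ^2 sin(φ) dρ dφ dθ.

Inner (ρ): 9375sin(2φ)/8.
Middle (φ): 9375/8.
Outer (θ): 9375π/4.

Therefore the triple integral equals 9375π/4.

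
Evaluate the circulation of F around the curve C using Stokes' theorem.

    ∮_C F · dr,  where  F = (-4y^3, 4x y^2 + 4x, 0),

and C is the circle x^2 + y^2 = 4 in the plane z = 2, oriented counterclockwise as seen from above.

Let S be the flat disk x^2 + y^2 ≤ 4 in the plane z = 2, with upward unit normal n̂ = ẑ. By Stokes' theorem,

    ∮_C F · dr = ∬_S (∇ × F) · n̂ dS = ∬_D (curl F)_z dA,

where D is the disk x^2 + y^2 ≤ 4.

Compute the curl of F = (-4y^3, 4x y^2 + 4x, 0):
    (∇ × F)_x = ∂F_z/∂y - ∂F_y/∂z = 0,
    (∇ × F)_y = ∂F_x/∂z - ∂F_z/∂x = 0,
    (∇ × F)_z = ∂F_y/∂x - ∂F_x/∂y = 16y^2 + 4.

On z = 2, (curl F)_z = 16y^2 + 4.

Convert to polar (x = r cos θ, y = r sin θ, dA = r dr dθ); the integrand becomes 16r^2sin(θ)^2 + 4, so

    ∬_D (curl F)_z dA = ∫_0^{2π} ∫_0^{2} (16r^2sin(θ)^2 + 4) · r dr dθ.

Inner (r from 0 to 2): 64sin(θ)^2 + 8.
Outer (θ from 0 to 2π): 80π.

Therefore ∮_C F · dr = 80π.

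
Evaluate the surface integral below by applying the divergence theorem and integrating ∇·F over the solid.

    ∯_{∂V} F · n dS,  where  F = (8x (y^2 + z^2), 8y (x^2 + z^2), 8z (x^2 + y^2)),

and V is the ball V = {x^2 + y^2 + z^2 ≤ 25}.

By the divergence theorem,

    ∯_{∂V} F · n dS = ∭_V (∇ · F) dV.

Compute the divergence:
    ∇ · F = ∂F_x/∂x + ∂F_y/∂y + ∂F_z/∂z = 8y^2 + 8z^2 + 8x^2 + 8z^2 + 8x^2 + 8y^2 = 16x^2 + 16y^2 + 16z^2.

In spherical coordinates, x = ρ sin(φ) cos(θ), y = ρ sin(φ) sin(θ), z = ρ cos(φ), dV = ρ^2 sin(φ) dρ dφ dθ, with 0 ≤ ρ ≤ 5, 0 ≤ φ ≤ π, 0 ≤ θ ≤ 2π.

The integrand, after substitution and multiplying by the volume element, becomes (16ρ^2) · ρ^2 sin(φ), so

    ∭_V (∇·F) dV = ∫_0^{2π} ∫_0^{π} ∫_0^{5} (16ρ^2) · ρ^2 sin(φ) dρ dφ dθ.

Inner (ρ from 0 to 5): 10000sin(φ).
Middle (φ from 0 to π): 20000.
Outer (θ from 0 to 2π): 40000π.

Therefore ∯_{∂V} F · n dS = 40000π.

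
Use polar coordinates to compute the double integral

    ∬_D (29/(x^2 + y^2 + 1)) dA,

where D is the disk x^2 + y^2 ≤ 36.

The region D is 0 ≤ r ≤ 6, 0 ≤ θ ≤ 2π in polar coordinates, where x = r cos(θ), y = r sin(θ), and dA = r dr dθ.

Under the substitution, the integrand becomes 29/(r^2 + 1), so

    ∬_D (29/(x^2 + y^2 + 1)) dA = ∫_{0}^{2π} ∫_{0}^{6} (29/(r^2 + 1)) · r dr dθ.

Inner integral (in r): ∫_{0}^{6} (29/(r^2 + 1)) · r dr = 29log(37)/2.

Outer integral (in θ): ∫_{0}^{2π} (29log(37)/2) dθ = 29π log(37).

Therefore ∬_D (29/(x^2 + y^2 + 1)) dA = 29π log(37).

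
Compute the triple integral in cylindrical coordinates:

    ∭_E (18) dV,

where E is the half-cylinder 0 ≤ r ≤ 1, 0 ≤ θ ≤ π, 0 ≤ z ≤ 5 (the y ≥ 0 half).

In cylindrical coordinates, x = r cos(θ), y = r sin(θ), z = z, and dV = r dr dθ dz.

The integrand becomes 18, so

    ∭_E (18) dV = ∫_{0}^{π} ∫_{0}^{1} ∫_{0}^{5} (18) · r dz dr dθ.

Inner (z): 90r.
Middle (r from 0 to 1): 45.
Outer (θ): 45π.

Therefore the triple integral equals 45π.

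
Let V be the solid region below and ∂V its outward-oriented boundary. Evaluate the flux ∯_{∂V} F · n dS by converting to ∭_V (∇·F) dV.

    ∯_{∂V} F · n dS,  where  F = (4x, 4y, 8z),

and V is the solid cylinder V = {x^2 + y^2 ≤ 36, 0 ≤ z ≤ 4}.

By the divergence theorem,

    ∯_{∂V} F · n dS = ∭_V (∇ · F) dV.

Compute the divergence:
    ∇ · F = ∂F_x/∂x + ∂F_y/∂y + ∂F_z/∂z = 4 + 4 + 8 = 16.

In cylindrical coordinates, x = r cos(θ), y = r sin(θ), z = z, dV = r dr dθ dz, with 0 ≤ r ≤ 6, 0 ≤ θ ≤ 2π, 0 ≤ z ≤ 4.

The integrand, after substitution and multiplying by the volume element, becomes (16) · r, so

    ∭_V (∇·F) dV = ∫_0^{2π} ∫_0^{6} ∫_0^{4} (16) · r dz dr dθ.

Inner (z from 0 to 4): 64r.
Middle (r from 0 to 6): 1152.
Outer (θ from 0 to 2π): 2304π.

Therefore ∯_{∂V} F · n dS = 2304π.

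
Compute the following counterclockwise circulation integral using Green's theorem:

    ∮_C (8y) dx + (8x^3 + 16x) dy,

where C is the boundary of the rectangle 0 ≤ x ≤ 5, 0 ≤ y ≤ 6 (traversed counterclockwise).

Green's theorem converts the closed line integral into a double integral over the enclosed region D:

    ∮_C P dx + Q dy = ∬_D (∂Q/∂x - ∂P/∂y) dA.

Here P = 8y, Q = 8x^3 + 16x, so

    ∂Q/∂x = 24x^2 + 16,    ∂P/∂y = 8,
    ∂Q/∂x - ∂P/∂y = 24x^2 + 8.

D is the region 0 ≤ x ≤ 5, 0 ≤ y ≤ 6. Evaluating the double integral:

    ∬_D (24x^2 + 8) dA = ∫_0^{5} ∫_0^{6} (24x^2 + 8) dy dx.

Inner (y from 0 to 6): 144x^2 + 48.
Outer (x from 0 to 5): 6240.

Therefore ∮_C P dx + Q dy = 6240.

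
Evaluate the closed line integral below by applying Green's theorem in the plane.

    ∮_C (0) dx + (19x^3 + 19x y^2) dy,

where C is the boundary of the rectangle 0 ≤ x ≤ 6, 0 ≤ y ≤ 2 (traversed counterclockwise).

Green's theorem converts the closed line integral into a double integral over the enclosed region D:

    ∮_C P dx + Q dy = ∬_D (∂Q/∂x - ∂P/∂y) dA.

Here P = 0, Q = 19x^3 + 19x y^2, so

    ∂Q/∂x = 57x^2 + 19y^2,    ∂P/∂y = 0,
    ∂Q/∂x - ∂P/∂y = 57x^2 + 19y^2.

D is the region 0 ≤ x ≤ 6, 0 ≤ y ≤ 2. Evaluating the double integral:

    ∬_D (57x^2 + 19y^2) dA = ∫_0^{6} ∫_0^{2} (57x^2 + 19y^2) dy dx.

Inner (y from 0 to 2): 114x^2 + 152/3.
Outer (x from 0 to 6): 8512.

Therefore ∮_C P dx + Q dy = 8512.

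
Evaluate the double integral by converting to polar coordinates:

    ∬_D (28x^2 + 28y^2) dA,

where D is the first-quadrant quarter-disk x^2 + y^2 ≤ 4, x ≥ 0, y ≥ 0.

The region D is 0 ≤ r ≤ 2, 0 ≤ θ ≤ π/2 in polar coordinates, where x = r cos(θ), y = r sin(θ), and dA = r dr dθ.

Under the substitution, the integrand becomes 28r^2, so

    ∬_D (28x^2 + 28y^2) dA = ∫_{0}^{π/2} ∫_{0}^{2} (28r^2) · r dr dθ.

Inner integral (in r): ∫_{0}^{2} (28r^2) · r dr = 112.

Outer integral (in θ): ∫_{0}^{π/2} (112) dθ = 56π.

Therefore ∬_D (28x^2 + 28y^2) dA = 56π.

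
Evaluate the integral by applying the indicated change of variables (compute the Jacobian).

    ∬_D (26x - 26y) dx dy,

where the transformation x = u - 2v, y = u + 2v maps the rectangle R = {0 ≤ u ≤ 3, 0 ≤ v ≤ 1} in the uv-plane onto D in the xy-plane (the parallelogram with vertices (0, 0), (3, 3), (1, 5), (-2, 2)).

Compute the Jacobian determinant of (x, y) with respect to (u, v):

    ∂(x,y)/∂(u,v) = | 1  -2 | = (1)(2) - (-2)(1) = 4.
                   | 1  2 |

Its absolute value is |J| = 4 (the area scaling factor).

Substituting x = u - 2v, y = u + 2v into the integrand,

    26x - 26y → -104v,

so the integral becomes

    ∬_R (-104v) · |J| du dv = ∫_0^3 ∫_0^1 (-416v) dv du.

Inner (v): -208.
Outer (u): -624.

Therefore ∬_D (26x - 26y) dx dy = -624.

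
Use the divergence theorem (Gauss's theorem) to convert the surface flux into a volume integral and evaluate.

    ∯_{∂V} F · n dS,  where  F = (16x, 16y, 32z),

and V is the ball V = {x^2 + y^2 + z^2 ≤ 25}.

By the divergence theorem,

    ∯_{∂V} F · n dS = ∭_V (∇ · F) dV.

Compute the divergence:
    ∇ · F = ∂F_x/∂x + ∂F_y/∂y + ∂F_z/∂z = 16 + 16 + 32 = 64.

In spherical coordinates, x = ρ sin(φ) cos(θ), y = ρ sin(φ) sin(θ), z = ρ cos(φ), dV = ρ^2 sin(φ) dρ dφ dθ, with 0 ≤ ρ ≤ 5, 0 ≤ φ ≤ π, 0 ≤ θ ≤ 2π.

The integrand, after substitution and multiplying by the volume element, becomes (64) · ρ^2 sin(φ), so

    ∭_V (∇·F) dV = ∫_0^{2π} ∫_0^{π} ∫_0^{5} (64) · ρ^2 sin(φ) dρ dφ dθ.

Inner (ρ from 0 to 5): 8000sin(φ)/3.
Middle (φ from 0 to π): 16000/3.
Outer (θ from 0 to 2π): 32000π/3.

Therefore ∯_{∂V} F · n dS = 32000π/3.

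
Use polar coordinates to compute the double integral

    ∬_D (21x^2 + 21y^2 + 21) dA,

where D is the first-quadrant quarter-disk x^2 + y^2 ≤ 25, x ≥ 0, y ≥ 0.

The region D is 0 ≤ r ≤ 5, 0 ≤ θ ≤ π/2 in polar coordinates, where x = r cos(θ), y = r sin(θ), and dA = r dr dθ.

Under the substitution, the integrand becomes 21r^2 + 21, so

    ∬_D (21x^2 + 21y^2 + 21) dA = ∫_{0}^{π/2} ∫_{0}^{5} (21r^2 + 21) · r dr dθ.

Inner integral (in r): ∫_{0}^{5} (21r^2 + 21) · r dr = 14175/4.

Outer integral (in θ): ∫_{0}^{π/2} (14175/4) dθ = 14175π/8.

Therefore ∬_D (21x^2 + 21y^2 + 21) dA = 14175π/8.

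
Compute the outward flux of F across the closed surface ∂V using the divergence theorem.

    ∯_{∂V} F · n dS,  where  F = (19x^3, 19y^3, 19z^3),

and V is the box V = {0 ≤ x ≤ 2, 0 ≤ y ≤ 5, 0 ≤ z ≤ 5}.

By the divergence theorem,

    ∯_{∂V} F · n dS = ∭_V (∇ · F) dV.

Compute the divergence:
    ∇ · F = ∂F_x/∂x + ∂F_y/∂y + ∂F_z/∂z = 57x^2 + 57y^2 + 57z^2.

V is a rectangular box, so dV = dx dy dz with 0 ≤ x ≤ 2, 0 ≤ y ≤ 5, 0 ≤ z ≤ 5.

Integrate (57x^2 + 57y^2 + 57z^2) over V as an iterated integral:

    ∭_V (∇·F) dV = ∫_0^{2} ∫_0^{5} ∫_0^{5} (57x^2 + 57y^2 + 57z^2) dz dy dx.

Inner (z from 0 to 5): 285x^2 + 285y^2 + 2375.
Middle (y from 0 to 5): 1425x^2 + 23750.
Outer (x from 0 to 2): 51300.

Therefore ∯_{∂V} F · n dS = 51300.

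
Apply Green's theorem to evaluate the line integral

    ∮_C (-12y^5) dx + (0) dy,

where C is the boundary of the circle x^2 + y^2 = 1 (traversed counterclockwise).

Green's theorem converts the closed line integral into a double integral over the enclosed region D:

    ∮_C P dx + Q dy = ∬_D (∂Q/∂x - ∂P/∂y) dA.

Here P = -12y^5, Q = 0, so

    ∂Q/∂x = 0,    ∂P/∂y = -60y^4,
    ∂Q/∂x - ∂P/∂y = 60y^4.

D is the region x^2 + y^2 ≤ 1. Evaluating the double integral:

In polar coordinates (x = r cos θ, y = r sin θ, dA = r dr dθ) the integrand becomes 60r^4sin(θ)^4, so

    ∬_D (60y^4) dA = ∫_0^{2π} ∫_0^{1} (60r^4sin(θ)^4) · r dr dθ.

Inner (r from 0 to 1): 10sin(θ)^4.
Outer (θ from 0 to 2π): 15π/2.

Therefore ∮_C P dx + Q dy = 15π/2.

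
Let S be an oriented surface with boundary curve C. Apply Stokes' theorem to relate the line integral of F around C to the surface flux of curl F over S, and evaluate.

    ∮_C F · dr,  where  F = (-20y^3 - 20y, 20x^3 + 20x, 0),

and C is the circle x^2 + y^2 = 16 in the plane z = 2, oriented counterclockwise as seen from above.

Let S be the flat disk x^2 + y^2 ≤ 16 in the plane z = 2, with upward unit normal n̂ = ẑ. By Stokes' theorem,

    ∮_C F · dr = ∬_S (∇ × F) · n̂ dS = ∬_D (curl F)_z dA,

where D is the disk x^2 + y^2 ≤ 16.

Compute the curl of F = (-20y^3 - 20y, 20x^3 + 20x, 0):
    (∇ × F)_x = ∂F_z/∂y - ∂F_y/∂z = 0,
    (∇ × F)_y = ∂F_x/∂z - ∂F_z/∂x = 0,
    (∇ × F)_z = ∂F_y/∂x - ∂F_x/∂y = 60x^2 + 60y^2 + 40.

On z = 2, (curl F)_z = 60x^2 + 60y^2 + 40.

Convert to polar (x = r cos θ, y = r sin θ, dA = r dr dθ); the integrand becomes 60r^2 + 40, so

    ∬_D (curl F)_z dA = ∫_0^{2π} ∫_0^{4} (60r^2 + 40) · r dr dθ.

Inner (r from 0 to 4): 4160.
Outer (θ from 0 to 2π): 8320π.

Therefore ∮_C F · dr = 8320π.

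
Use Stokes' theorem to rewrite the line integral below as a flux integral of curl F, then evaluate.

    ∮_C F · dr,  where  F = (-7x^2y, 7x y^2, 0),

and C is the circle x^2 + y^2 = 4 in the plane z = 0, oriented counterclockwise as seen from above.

Let S be the flat disk x^2 + y^2 ≤ 4 in the plane z = 0, with upward unit normal n̂ = ẑ. By Stokes' theorem,

    ∮_C F · dr = ∬_S (∇ × F) · n̂ dS = ∬_D (curl F)_z dA,

where D is the disk x^2 + y^2 ≤ 4.

Compute the curl of F = (-7x^2y, 7x y^2, 0):
    (∇ × F)_x = ∂F_z/∂y - ∂F_y/∂z = 0,
    (∇ × F)_y = ∂F_x/∂z - ∂F_z/∂x = 0,
    (∇ × F)_z = ∂F_y/∂x - ∂F_x/∂y = 7x^2 + 7y^2.

On z = 0, (curl F)_z = 7x^2 + 7y^2.

Convert to polar (x = r cos θ, y = r sin θ, dA = r dr dθ); the integrand becomes 7r^2, so

    ∬_D (curl F)_z dA = ∫_0^{2π} ∫_0^{2} (7r^2) · r dr dθ.

Inner (r from 0 to 2): 28.
Outer (θ from 0 to 2π): 56π.

Therefore ∮_C F · dr = 56π.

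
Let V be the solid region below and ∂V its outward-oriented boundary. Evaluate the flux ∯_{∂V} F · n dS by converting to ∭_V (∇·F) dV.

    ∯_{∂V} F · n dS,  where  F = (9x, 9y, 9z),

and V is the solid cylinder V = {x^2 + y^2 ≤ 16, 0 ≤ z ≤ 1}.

By the divergence theorem,

    ∯_{∂V} F · n dS = ∭_V (∇ · F) dV.

Compute the divergence:
    ∇ · F = ∂F_x/∂x + ∂F_y/∂y + ∂F_z/∂z = 9 + 9 + 9 = 27.

In cylindrical coordinates, x = r cos(θ), y = r sin(θ), z = z, dV = r dr dθ dz, with 0 ≤ r ≤ 4, 0 ≤ θ ≤ 2π, 0 ≤ z ≤ 1.

The integrand, after substitution and multiplying by the volume element, becomes (27) · r, so

    ∭_V (∇·F) dV = ∫_0^{2π} ∫_0^{4} ∫_0^{1} (27) · r dz dr dθ.

Inner (z from 0 to 1): 27r.
Middle (r from 0 to 4): 216.
Outer (θ from 0 to 2π): 432π.

Therefore ∯_{∂V} F · n dS = 432π.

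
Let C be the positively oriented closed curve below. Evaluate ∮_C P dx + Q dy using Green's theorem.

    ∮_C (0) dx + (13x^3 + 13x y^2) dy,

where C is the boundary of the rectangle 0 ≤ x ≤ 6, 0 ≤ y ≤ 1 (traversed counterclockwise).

Green's theorem converts the closed line integral into a double integral over the enclosed region D:

    ∮_C P dx + Q dy = ∬_D (∂Q/∂x - ∂P/∂y) dA.

Here P = 0, Q = 13x^3 + 13x y^2, so

    ∂Q/∂x = 39x^2 + 13y^2,    ∂P/∂y = 0,
    ∂Q/∂x - ∂P/∂y = 39x^2 + 13y^2.

D is the region 0 ≤ x ≤ 6, 0 ≤ y ≤ 1. Evaluating the double integral:

    ∬_D (39x^2 + 13y^2) dA = ∫_0^{6} ∫_0^{1} (39x^2 + 13y^2) dy dx.

Inner (y from 0 to 1): 39x^2 + 13/3.
Outer (x from 0 to 6): 2834.

Therefore ∮_C P dx + Q dy = 2834.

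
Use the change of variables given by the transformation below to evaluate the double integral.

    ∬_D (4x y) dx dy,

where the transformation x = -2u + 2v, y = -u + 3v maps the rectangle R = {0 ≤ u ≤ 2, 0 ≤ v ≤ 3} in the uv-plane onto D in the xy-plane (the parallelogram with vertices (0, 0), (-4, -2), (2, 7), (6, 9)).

Compute the Jacobian determinant of (x, y) with respect to (u, v):

    ∂(x,y)/∂(u,v) = | -2  2 | = (-2)(3) - (2)(-1) = -4.
                   | -1  3 |

Its absolute value is |J| = 4 (the area scaling factor).

Substituting x = -2u + 2v, y = -u + 3v into the integrand,

    4x y → 8u^2 - 32u v + 24v^2,

so the integral becomes

    ∬_R (8u^2 - 32u v + 24v^2) · |J| du dv = ∫_0^2 ∫_0^3 (32u^2 - 128u v + 96v^2) dv du.

Inner (v): 96u^2 - 576u + 864.
Outer (u): 832.

Therefore ∬_D (4x y) dx dy = 832.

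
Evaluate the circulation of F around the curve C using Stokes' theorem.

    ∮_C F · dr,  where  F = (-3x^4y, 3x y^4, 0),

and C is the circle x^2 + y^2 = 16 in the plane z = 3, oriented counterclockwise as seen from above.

Let S be the flat disk x^2 + y^2 ≤ 16 in the plane z = 3, with upward unit normal n̂ = ẑ. By Stokes' theorem,

    ∮_C F · dr = ∬_S (∇ × F) · n̂ dS = ∬_D (curl F)_z dA,

where D is the disk x^2 + y^2 ≤ 16.

Compute the curl of F = (-3x^4y, 3x y^4, 0):
    (∇ × F)_x = ∂F_z/∂y - ∂F_y/∂z = 0,
    (∇ × F)_y = ∂F_x/∂z - ∂F_z/∂x = 0,
    (∇ × F)_z = ∂F_y/∂x - ∂F_x/∂y = 3x^4 + 3y^4.

On z = 3, (curl F)_z = 3x^4 + 3y^4.

Convert to polar (x = r cos θ, y = r sin θ, dA = r dr dθ); the integrand becomes 3r^4(sin(θ)^4 + cos(θ)^4), so

    ∬_D (curl F)_z dA = ∫_0^{2π} ∫_0^{4} (3r^4(sin(θ)^4 + cos(θ)^4)) · r dr dθ.

Inner (r from 0 to 4): 2048sin(θ)^4 + 2048cos(θ)^4.
Outer (θ from 0 to 2π): 3072π.

Therefore ∮_C F · dr = 3072π.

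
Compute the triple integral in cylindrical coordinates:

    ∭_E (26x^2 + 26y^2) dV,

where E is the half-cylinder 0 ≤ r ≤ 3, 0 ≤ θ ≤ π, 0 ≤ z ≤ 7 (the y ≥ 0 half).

In cylindrical coordinates, x = r cos(θ), y = r sin(θ), z = z, and dV = r dr dθ dz.

The integrand becomes 26r^2, so

    ∭_E (26x^2 + 26y^2) dV = ∫_{0}^{π} ∫_{0}^{3} ∫_{0}^{7} (26r^2) · r dz dr dθ.

Inner (z): 182r^3.
Middle (r from 0 to 3): 7371/2.
Outer (θ): 7371π/2.

Therefore the triple integral equals 7371π/2.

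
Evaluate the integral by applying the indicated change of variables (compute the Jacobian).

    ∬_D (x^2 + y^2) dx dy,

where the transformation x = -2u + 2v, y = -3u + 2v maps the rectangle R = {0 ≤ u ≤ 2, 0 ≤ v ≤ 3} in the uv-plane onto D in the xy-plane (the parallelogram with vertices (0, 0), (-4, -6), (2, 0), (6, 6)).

Compute the Jacobian determinant of (x, y) with respect to (u, v):

    ∂(x,y)/∂(u,v) = | -2  2 | = (-2)(2) - (2)(-3) = 2.
                   | -3  2 |

Its absolute value is |J| = 2 (the area scaling factor).

Substituting x = -2u + 2v, y = -3u + 2v into the integrand,

    x^2 + y^2 → 13u^2 - 20u v + 8v^2,

so the integral becomes

    ∬_R (13u^2 - 20u v + 8v^2) · |J| du dv = ∫_0^2 ∫_0^3 (26u^2 - 40u v + 16v^2) dv du.

Inner (v): 78u^2 - 180u + 144.
Outer (u): 136.

Therefore ∬_D (x^2 + y^2) dx dy = 136.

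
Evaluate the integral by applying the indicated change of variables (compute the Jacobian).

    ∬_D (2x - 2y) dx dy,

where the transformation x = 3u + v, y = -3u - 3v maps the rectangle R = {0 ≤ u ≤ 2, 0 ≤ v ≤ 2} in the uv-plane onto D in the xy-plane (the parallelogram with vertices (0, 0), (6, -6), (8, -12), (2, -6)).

Compute the Jacobian determinant of (x, y) with respect to (u, v):

    ∂(x,y)/∂(u,v) = | 3  1 | = (3)(-3) - (1)(-3) = -6.
                   | -3  -3 |

Its absolute value is |J| = 6 (the area scaling factor).

Substituting x = 3u + v, y = -3u - 3v into the integrand,

    2x - 2y → 12u + 8v,

so the integral becomes

    ∬_R (12u + 8v) · |J| du dv = ∫_0^2 ∫_0^2 (72u + 48v) dv du.

Inner (v): 144u + 96.
Outer (u): 480.

Therefore ∬_D (2x - 2y) dx dy = 480.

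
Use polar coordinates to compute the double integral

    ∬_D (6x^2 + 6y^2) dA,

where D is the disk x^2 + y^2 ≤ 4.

The region D is 0 ≤ r ≤ 2, 0 ≤ θ ≤ 2π in polar coordinates, where x = r cos(θ), y = r sin(θ), and dA = r dr dθ.

Under the substitution, the integrand becomes 6r^2, so

    ∬_D (6x^2 + 6y^2) dA = ∫_{0}^{2π} ∫_{0}^{2} (6r^2) · r dr dθ.

Inner integral (in r): ∫_{0}^{2} (6r^2) · r dr = 24.

Outer integral (in θ): ∫_{0}^{2π} (24) dθ = 48π.

Therefore ∬_D (6x^2 + 6y^2) dA = 48π.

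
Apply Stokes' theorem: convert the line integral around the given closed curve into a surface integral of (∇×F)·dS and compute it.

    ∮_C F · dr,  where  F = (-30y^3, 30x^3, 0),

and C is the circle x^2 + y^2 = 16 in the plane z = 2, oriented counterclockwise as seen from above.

Let S be the flat disk x^2 + y^2 ≤ 16 in the plane z = 2, with upward unit normal n̂ = ẑ. By Stokes' theorem,

    ∮_C F · dr = ∬_S (∇ × F) · n̂ dS = ∬_D (curl F)_z dA,

where D is the disk x^2 + y^2 ≤ 16.

Compute the curl of F = (-30y^3, 30x^3, 0):
    (∇ × F)_x = ∂F_z/∂y - ∂F_y/∂z = 0,
    (∇ × F)_y = ∂F_x/∂z - ∂F_z/∂x = 0,
    (∇ × F)_z = ∂F_y/∂x - ∂F_x/∂y = 90x^2 + 90y^2.

On z = 2, (curl F)_z = 90x^2 + 90y^2.

Convert to polar (x = r cos θ, y = r sin θ, dA = r dr dθ); the integrand becomes 90r^2, so

    ∬_D (curl F)_z dA = ∫_0^{2π} ∫_0^{4} (90r^2) · r dr dθ.

Inner (r from 0 to 4): 5760.
Outer (θ from 0 to 2π): 11520π.

Therefore ∮_C F · dr = 11520π.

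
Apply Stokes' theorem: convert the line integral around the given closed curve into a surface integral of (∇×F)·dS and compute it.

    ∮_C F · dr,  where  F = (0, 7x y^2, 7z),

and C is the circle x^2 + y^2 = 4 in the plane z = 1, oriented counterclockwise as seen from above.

Let S be the flat disk x^2 + y^2 ≤ 4 in the plane z = 1, with upward unit normal n̂ = ẑ. By Stokes' theorem,

    ∮_C F · dr = ∬_S (∇ × F) · n̂ dS = ∬_D (curl F)_z dA,

where D is the disk x^2 + y^2 ≤ 4.

Compute the curl of F = (0, 7x y^2, 7z):
    (∇ × F)_x = ∂F_z/∂y - ∂F_y/∂z = 0,
    (∇ × F)_y = ∂F_x/∂z - ∂F_z/∂x = 0,
    (∇ × F)_z = ∂F_y/∂x - ∂F_x/∂y = 7y^2.

On z = 1, (curl F)_z = 7y^2.

Convert to polar (x = r cos θ, y = r sin θ, dA = r dr dθ); the integrand becomes 7r^2sin(θ)^2, so

    ∬_D (curl F)_z dA = ∫_0^{2π} ∫_0^{2} (7r^2sin(θ)^2) · r dr dθ.

Inner (r from 0 to 2): 28sin(θ)^2.
Outer (θ from 0 to 2π): 28π.

Therefore ∮_C F · dr = 28π.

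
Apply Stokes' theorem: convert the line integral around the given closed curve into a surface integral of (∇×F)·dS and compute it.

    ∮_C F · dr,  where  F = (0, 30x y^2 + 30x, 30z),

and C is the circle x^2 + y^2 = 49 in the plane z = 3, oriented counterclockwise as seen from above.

Let S be the flat disk x^2 + y^2 ≤ 49 in the plane z = 3, with upward unit normal n̂ = ẑ. By Stokes' theorem,

    ∮_C F · dr = ∬_S (∇ × F) · n̂ dS = ∬_D (curl F)_z dA,

where D is the disk x^2 + y^2 ≤ 49.

Compute the curl of F = (0, 30x y^2 + 30x, 30z):
    (∇ × F)_x = ∂F_z/∂y - ∂F_y/∂z = 0,
    (∇ × F)_y = ∂F_x/∂z - ∂F_z/∂x = 0,
    (∇ × F)_z = ∂F_y/∂x - ∂F_x/∂y = 30y^2 + 30.

On z = 3, (curl F)_z = 30y^2 + 30.

Convert to polar (x = r cos θ, y = r sin θ, dA = r dr dθ); the integrand becomes 30r^2sin(θ)^2 + 30, so

    ∬_D (curl F)_z dA = ∫_0^{2π} ∫_0^{7} (30r^2sin(θ)^2 + 30) · r dr dθ.

Inner (r from 0 to 7): 36015sin(θ)^2/2 + 735.
Outer (θ from 0 to 2π): 38955π/2.

Therefore ∮_C F · dr = 38955π/2.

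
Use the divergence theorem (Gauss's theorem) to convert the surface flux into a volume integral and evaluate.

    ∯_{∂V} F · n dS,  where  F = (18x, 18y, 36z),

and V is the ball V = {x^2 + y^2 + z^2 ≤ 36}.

By the divergence theorem,

    ∯_{∂V} F · n dS = ∭_V (∇ · F) dV.

Compute the divergence:
    ∇ · F = ∂F_x/∂x + ∂F_y/∂y + ∂F_z/∂z = 18 + 18 + 36 = 72.

In spherical coordinates, x = ρ sin(φ) cos(θ), y = ρ sin(φ) sin(θ), z = ρ cos(φ), dV = ρ^2 sin(φ) dρ dφ dθ, with 0 ≤ ρ ≤ 6, 0 ≤ φ ≤ π, 0 ≤ θ ≤ 2π.

The integrand, after substitution and multiplying by the volume element, becomes (72) · ρ^2 sin(φ), so

    ∭_V (∇·F) dV = ∫_0^{2π} ∫_0^{π} ∫_0^{6} (72) · ρ^2 sin(φ) dρ dφ dθ.

Inner (ρ from 0 to 6): 5184sin(φ).
Middle (φ from 0 to π): 10368.
Outer (θ from 0 to 2π): 20736π.

Therefore ∯_{∂V} F · n dS = 20736π.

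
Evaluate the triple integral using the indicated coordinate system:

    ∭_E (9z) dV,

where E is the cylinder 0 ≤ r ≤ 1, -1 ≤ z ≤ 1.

In cylindrical coordinates, x = r cos(θ), y = r sin(θ), z = z, and dV = r dr dθ dz.

The integrand becomes 9z, so

    ∭_E (9z) dV = ∫_{0}^{2π} ∫_{0}^{1} ∫_{-1}^{1} (9z) · r dz dr dθ.

Inner (z): 0.
Middle (r from 0 to 1): 0.
Outer (θ): 0.

Therefore the triple integral equals 0.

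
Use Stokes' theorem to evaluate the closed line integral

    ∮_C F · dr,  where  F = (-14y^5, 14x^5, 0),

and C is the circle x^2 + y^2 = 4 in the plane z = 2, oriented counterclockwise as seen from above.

Let S be the flat disk x^2 + y^2 ≤ 4 in the plane z = 2, with upward unit normal n̂ = ẑ. By Stokes' theorem,

    ∮_C F · dr = ∬_S (∇ × F) · n̂ dS = ∬_D (curl F)_z dA,

where D is the disk x^2 + y^2 ≤ 4.

Compute the curl of F = (-14y^5, 14x^5, 0):
    (∇ × F)_x = ∂F_z/∂y - ∂F_y/∂z = 0,
    (∇ × F)_y = ∂F_x/∂z - ∂F_z/∂x = 0,
    (∇ × F)_z = ∂F_y/∂x - ∂F_x/∂y = 70x^4 + 70y^4.

On z = 2, (curl F)_z = 70x^4 + 70y^4.

Convert to polar (x = r cos θ, y = r sin θ, dA = r dr dθ); the integrand becomes 70r^4(sin(θ)^4 + cos(θ)^4), so

    ∬_D (curl F)_z dA = ∫_0^{2π} ∫_0^{2} (70r^4(sin(θ)^4 + cos(θ)^4)) · r dr dθ.

Inner (r from 0 to 2): 2240sin(θ)^4/3 + 2240cos(θ)^4/3.
Outer (θ from 0 to 2π): 1120π.

Therefore ∮_C F · dr = 1120π.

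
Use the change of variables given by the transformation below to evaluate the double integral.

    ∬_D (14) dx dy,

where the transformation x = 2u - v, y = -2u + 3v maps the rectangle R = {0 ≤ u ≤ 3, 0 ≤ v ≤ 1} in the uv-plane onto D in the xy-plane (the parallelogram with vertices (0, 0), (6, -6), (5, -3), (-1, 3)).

Compute the Jacobian determinant of (x, y) with respect to (u, v):

    ∂(x,y)/∂(u,v) = | 2  -1 | = (2)(3) - (-1)(-2) = 4.
                   | -2  3 |

Its absolute value is |J| = 4 (the area scaling factor).

Substituting x = 2u - v, y = -2u + 3v into the integrand,

    14 → 14,

so the integral becomes

    ∬_R (14) · |J| du dv = ∫_0^3 ∫_0^1 (56) dv du.

Inner (v): 56.
Outer (u): 168.

Therefore ∬_D (14) dx dy = 168.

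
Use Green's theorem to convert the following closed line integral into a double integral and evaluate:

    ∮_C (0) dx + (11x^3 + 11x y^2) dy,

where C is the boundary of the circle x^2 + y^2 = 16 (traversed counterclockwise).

Green's theorem converts the closed line integral into a double integral over the enclosed region D:

    ∮_C P dx + Q dy = ∬_D (∂Q/∂x - ∂P/∂y) dA.

Here P = 0, Q = 11x^3 + 11x y^2, so

    ∂Q/∂x = 33x^2 + 11y^2,    ∂P/∂y = 0,
    ∂Q/∂x - ∂P/∂y = 33x^2 + 11y^2.

D is the region x^2 + y^2 ≤ 16. Evaluating the double integral:

In polar coordinates (x = r cos θ, y = r sin θ, dA = r dr dθ) the integrand becomes 11r^2(cos(2θ) + 2), so

    ∬_D (33x^2 + 11y^2) dA = ∫_0^{2π} ∫_0^{4} (11r^2(cos(2θ) + 2)) · r dr dθ.

Inner (r from 0 to 4): 704cos(2θ) + 1408.
Outer (θ from 0 to 2π): 2816π.

Therefore ∮_C P dx + Q dy = 2816π.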